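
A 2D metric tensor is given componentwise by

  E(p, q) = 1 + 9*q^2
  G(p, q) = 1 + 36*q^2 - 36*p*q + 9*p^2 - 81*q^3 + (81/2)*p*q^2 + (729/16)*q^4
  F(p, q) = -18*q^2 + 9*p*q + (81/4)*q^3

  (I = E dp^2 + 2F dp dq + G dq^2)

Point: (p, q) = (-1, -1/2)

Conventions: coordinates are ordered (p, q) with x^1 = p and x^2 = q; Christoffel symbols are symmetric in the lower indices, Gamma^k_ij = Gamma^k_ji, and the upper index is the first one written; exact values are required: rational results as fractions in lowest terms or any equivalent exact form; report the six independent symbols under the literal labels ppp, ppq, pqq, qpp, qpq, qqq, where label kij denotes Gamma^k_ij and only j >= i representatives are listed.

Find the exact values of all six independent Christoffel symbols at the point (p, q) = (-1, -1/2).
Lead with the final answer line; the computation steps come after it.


Answer: Gamma_ppp = 0, Gamma_ppq = -1152/1561, Gamma_pqq = 4896/1561, Gamma_qpp = 0, Gamma_qpq = 1296/1561, Gamma_qqq = -5508/1561

E = 13/4, F = -81/32, G = 985/256 at the point
E_p = 0, E_q = -9, F_p = -9/2, F_q = 387/16, G_p = 81/8, G_q = -1377/32
EG - F^2 = 1561/256;  g^inv = (256/1561) * [[985/256, 81/32], [81/32, 13/4]]
first-kind symbols [ij,l] = (1/2)(d_i g_jl + d_j g_il - d_l g_ij): [pp,p] = E_p/2 = 0, [pp,q] = F_p - E_q/2 = 0, [pq,p] = E_q/2 = -9/2, [pq,q] = G_p/2 = 81/16, [qq,p] = F_q - G_p/2 = 153/8, [qq,q] = G_q/2 = -1377/64
Gamma^p_ij = (G*[ij,p] - F*[ij,q])/(EG - F^2), Gamma^q_ij = (E*[ij,q] - F*[ij,p])/(EG - F^2)


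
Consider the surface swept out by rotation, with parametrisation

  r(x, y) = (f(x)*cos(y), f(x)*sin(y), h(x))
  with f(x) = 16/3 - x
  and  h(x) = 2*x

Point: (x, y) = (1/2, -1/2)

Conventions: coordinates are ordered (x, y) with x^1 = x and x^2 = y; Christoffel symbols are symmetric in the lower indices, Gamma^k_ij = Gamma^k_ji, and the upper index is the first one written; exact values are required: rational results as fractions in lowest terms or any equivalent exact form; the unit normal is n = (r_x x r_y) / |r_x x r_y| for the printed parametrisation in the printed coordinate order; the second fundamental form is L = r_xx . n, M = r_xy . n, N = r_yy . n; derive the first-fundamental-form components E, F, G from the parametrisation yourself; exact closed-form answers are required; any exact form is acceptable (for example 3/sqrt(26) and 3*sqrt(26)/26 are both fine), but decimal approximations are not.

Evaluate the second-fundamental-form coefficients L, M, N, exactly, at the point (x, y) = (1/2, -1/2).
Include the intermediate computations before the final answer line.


f = 29/6, f' = -1, f'' = 0, h' = 2, h'' = 0
E = 5, F = 0, G = 841/36; answer radicand W^2 = 5
unnormalised second-form numerators: l = 0, m = 0, n = 29/3; L = l/sqrt(5), and similarly M = m/sqrt(W^2), N = n/sqrt(W^2)

Answer: L = 0, M = 0, N = 29*sqrt(5)/15


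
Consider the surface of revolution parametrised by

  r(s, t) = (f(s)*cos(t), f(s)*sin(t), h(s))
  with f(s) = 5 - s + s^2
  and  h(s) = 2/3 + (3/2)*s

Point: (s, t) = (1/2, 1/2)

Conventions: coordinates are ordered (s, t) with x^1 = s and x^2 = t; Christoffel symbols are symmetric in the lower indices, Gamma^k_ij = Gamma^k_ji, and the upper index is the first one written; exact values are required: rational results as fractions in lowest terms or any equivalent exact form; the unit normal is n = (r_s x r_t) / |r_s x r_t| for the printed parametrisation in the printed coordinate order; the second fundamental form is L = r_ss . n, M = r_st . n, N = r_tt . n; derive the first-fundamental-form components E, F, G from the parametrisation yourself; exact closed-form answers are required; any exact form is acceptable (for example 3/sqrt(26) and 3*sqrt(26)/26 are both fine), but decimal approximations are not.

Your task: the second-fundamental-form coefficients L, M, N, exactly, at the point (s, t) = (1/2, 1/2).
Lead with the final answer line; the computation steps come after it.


Answer: L = -2, M = 0, N = 19/4

f = 19/4, f' = 0, f'' = 2, h' = 3/2, h'' = 0
E = 9/4, F = 0, G = 361/16; answer radicand W^2 = 9/4
unnormalised second-form numerators: l = -3, m = 0, n = 57/8; L = l/sqrt(9/4), and similarly M = m/sqrt(W^2), N = n/sqrt(W^2)


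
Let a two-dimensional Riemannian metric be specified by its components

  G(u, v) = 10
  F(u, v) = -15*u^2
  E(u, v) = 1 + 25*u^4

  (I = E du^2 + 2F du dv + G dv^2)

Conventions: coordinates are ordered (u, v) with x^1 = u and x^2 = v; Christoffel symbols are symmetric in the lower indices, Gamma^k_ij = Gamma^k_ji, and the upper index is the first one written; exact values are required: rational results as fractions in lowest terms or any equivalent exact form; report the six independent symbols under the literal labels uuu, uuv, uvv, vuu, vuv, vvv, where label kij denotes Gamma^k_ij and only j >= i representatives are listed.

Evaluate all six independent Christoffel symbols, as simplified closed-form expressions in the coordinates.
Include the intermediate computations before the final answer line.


E = 1 + 25*u^4; F = -15*u^2; G = 10
Gamma^k_ij = (1/2) g^{kl} (d_i g_jl + d_j g_il - d_l g_ij), with g^inv = (1/(EG-F^2)) [[G, -F], [-F, E]]
first partials: E_u = 100*u^3, E_v = 0, F_u = -30*u, F_v = 0, G_u = 0, G_v = 0
D = EG - F^2 = 10 + 25*u^4
expanded: Gamma^u_uu = (G E_u - 2F F_u + F E_v)/(2D), Gamma^u_uv = (G E_v - F G_u)/(2D), Gamma^u_vv = (2G F_v - G G_u - F G_v)/(2D), Gamma^v_uu = (2E F_u - E E_v - F E_u)/(2D), Gamma^v_uv = (E G_u - F E_v)/(2D), Gamma^v_vv = (E G_v - 2F F_v + F G_u)/(2D); substitute and cancel common factors

Answer: Gamma_uuu = 10*u^3/(5*u^4 + 2), Gamma_uuv = 0, Gamma_uvv = 0, Gamma_vuu = -6*u/(5*u^4 + 2), Gamma_vuv = 0, Gamma_vvv = 0


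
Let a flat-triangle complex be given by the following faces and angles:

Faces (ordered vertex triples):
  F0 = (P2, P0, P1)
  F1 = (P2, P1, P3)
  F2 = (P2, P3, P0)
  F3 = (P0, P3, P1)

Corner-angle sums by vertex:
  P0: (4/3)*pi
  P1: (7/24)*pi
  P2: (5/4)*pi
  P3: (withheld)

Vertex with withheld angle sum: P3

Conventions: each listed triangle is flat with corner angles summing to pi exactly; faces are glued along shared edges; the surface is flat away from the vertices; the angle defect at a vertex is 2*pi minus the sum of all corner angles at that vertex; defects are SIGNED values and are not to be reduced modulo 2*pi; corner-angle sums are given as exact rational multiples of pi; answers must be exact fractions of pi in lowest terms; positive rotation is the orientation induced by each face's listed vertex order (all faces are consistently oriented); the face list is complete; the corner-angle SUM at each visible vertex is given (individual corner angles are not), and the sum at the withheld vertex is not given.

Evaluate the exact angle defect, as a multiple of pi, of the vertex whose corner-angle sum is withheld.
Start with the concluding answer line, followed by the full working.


Answer: defect(P3) = (7/8)*pi

V = 4, E = 6, F = 4; chi = V - E + F = 2
Gauss-Bonnet: total defect = 2*pi*chi = 4*pi; visible defects sum to (25/8)*pi


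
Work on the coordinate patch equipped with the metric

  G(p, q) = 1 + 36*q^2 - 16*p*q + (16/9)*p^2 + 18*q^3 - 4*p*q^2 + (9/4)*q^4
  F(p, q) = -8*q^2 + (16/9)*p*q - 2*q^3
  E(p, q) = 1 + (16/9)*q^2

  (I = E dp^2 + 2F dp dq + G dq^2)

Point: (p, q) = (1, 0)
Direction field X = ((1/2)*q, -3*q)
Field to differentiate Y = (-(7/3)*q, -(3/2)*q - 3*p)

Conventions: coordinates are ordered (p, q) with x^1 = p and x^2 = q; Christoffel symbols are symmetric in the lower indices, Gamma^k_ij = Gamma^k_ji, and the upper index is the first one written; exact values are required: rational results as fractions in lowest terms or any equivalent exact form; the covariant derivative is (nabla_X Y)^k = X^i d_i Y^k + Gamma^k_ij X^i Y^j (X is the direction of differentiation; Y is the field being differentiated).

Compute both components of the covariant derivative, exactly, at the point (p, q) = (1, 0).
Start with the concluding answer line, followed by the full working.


Answer: (nabla_X Y)^p = 0, (nabla_X Y)^q = 0

E = 1, F = 0, G = 25/9 at the point
E_p = 0, E_q = 0, F_p = 0, F_q = 16/9, G_p = 32/9, G_q = -16
EG - F^2 = 25/9;  g^inv = (9/25) * [[25/9, 0], [0, 1]]
first-kind symbols [ij,l] = (1/2)(d_i g_jl + d_j g_il - d_l g_ij): [pp,p] = E_p/2 = 0, [pp,q] = F_p - E_q/2 = 0, [pq,p] = E_q/2 = 0, [pq,q] = G_p/2 = 16/9, [qq,p] = F_q - G_p/2 = 0, [qq,q] = G_q/2 = -8
Gamma^p_ij = (G*[ij,p] - F*[ij,q])/(EG - F^2), Gamma^q_ij = (E*[ij,q] - F*[ij,p])/(EG - F^2)
Gamma_ppp = 0, Gamma_ppq = 0, Gamma_pqq = 0, Gamma_qpp = 0, Gamma_qpq = 16/25, Gamma_qqq = -72/25
X = (0, 0), Y = (0, -3) at the point


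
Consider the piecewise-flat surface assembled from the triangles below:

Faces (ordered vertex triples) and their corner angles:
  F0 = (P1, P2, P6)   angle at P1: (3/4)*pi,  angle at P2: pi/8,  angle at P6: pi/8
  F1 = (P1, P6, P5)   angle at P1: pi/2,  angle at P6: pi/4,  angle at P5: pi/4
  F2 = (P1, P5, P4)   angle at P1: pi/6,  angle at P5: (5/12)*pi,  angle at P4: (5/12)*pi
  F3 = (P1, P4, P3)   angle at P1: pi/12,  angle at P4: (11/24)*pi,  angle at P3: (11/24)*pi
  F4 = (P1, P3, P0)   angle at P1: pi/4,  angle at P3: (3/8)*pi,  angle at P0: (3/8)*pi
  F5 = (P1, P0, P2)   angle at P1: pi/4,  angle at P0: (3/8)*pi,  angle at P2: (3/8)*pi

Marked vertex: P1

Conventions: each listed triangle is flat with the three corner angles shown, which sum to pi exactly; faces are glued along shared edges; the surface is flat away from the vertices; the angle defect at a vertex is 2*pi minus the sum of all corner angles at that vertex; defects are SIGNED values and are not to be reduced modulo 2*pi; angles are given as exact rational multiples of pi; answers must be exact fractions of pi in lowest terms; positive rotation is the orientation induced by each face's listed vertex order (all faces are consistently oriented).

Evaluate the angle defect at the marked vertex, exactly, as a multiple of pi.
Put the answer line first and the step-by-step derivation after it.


Answer: defect(P1) = 0

Sum of corner angles at P1: 2*pi
defect = 2*pi - 2*pi


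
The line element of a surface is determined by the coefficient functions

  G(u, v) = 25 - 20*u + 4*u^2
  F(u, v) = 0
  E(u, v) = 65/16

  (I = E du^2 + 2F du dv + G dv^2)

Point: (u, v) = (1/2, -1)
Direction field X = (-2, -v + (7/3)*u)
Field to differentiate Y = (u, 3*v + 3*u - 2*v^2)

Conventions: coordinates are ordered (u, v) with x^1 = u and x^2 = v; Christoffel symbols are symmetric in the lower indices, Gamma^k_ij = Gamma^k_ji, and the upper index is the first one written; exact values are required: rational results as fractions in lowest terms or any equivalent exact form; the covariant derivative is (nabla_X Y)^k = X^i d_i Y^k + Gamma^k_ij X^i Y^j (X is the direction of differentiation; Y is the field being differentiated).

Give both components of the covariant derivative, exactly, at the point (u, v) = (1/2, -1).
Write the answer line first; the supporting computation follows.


Answer: (nabla_X Y)^u = -254/15, (nabla_X Y)^v = 41/8

E = 65/16, F = 0, G = 16 at the point
E_u = 0, E_v = 0, F_u = 0, F_v = 0, G_u = -16, G_v = 0
EG - F^2 = 65;  g^inv = (1/65) * [[16, 0], [0, 65/16]]
first-kind symbols [ij,l] = (1/2)(d_i g_jl + d_j g_il - d_l g_ij): [uu,u] = E_u/2 = 0, [uu,v] = F_u - E_v/2 = 0, [uv,u] = E_v/2 = 0, [uv,v] = G_u/2 = -8, [vv,u] = F_v - G_u/2 = 8, [vv,v] = G_v/2 = 0
Gamma^u_ij = (G*[ij,u] - F*[ij,v])/(EG - F^2), Gamma^v_ij = (E*[ij,v] - F*[ij,u])/(EG - F^2)
Gamma_uuu = 0, Gamma_uuv = 0, Gamma_uvv = 128/65, Gamma_vuu = 0, Gamma_vuv = -1/2, Gamma_vvv = 0
X = (-2, 13/6), Y = (1/2, -7/2) at the point


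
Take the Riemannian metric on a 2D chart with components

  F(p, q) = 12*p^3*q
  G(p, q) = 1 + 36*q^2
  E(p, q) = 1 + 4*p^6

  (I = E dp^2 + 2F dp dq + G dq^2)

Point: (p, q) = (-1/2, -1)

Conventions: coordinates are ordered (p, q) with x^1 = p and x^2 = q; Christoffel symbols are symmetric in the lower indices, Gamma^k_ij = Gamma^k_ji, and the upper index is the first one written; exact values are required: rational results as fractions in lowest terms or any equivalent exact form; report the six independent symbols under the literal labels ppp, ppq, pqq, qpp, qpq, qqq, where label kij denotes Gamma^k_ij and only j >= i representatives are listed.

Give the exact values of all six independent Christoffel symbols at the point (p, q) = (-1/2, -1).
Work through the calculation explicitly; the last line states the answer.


E = 17/16, F = 3/2, G = 37 at the point
E_p = -3/4, E_q = 0, F_p = -9, F_q = -3/2, G_p = 0, G_q = -72
EG - F^2 = 593/16;  g^inv = (16/593) * [[37, -3/2], [-3/2, 17/16]]
first-kind symbols [ij,l] = (1/2)(d_i g_jl + d_j g_il - d_l g_ij): [pp,p] = E_p/2 = -3/8, [pp,q] = F_p - E_q/2 = -9, [pq,p] = E_q/2 = 0, [pq,q] = G_p/2 = 0, [qq,p] = F_q - G_p/2 = -3/2, [qq,q] = G_q/2 = -36
Gamma^p_ij = (G*[ij,p] - F*[ij,q])/(EG - F^2), Gamma^q_ij = (E*[ij,q] - F*[ij,p])/(EG - F^2)

Answer: Gamma_ppp = -6/593, Gamma_ppq = 0, Gamma_pqq = -24/593, Gamma_qpp = -144/593, Gamma_qpq = 0, Gamma_qqq = -576/593


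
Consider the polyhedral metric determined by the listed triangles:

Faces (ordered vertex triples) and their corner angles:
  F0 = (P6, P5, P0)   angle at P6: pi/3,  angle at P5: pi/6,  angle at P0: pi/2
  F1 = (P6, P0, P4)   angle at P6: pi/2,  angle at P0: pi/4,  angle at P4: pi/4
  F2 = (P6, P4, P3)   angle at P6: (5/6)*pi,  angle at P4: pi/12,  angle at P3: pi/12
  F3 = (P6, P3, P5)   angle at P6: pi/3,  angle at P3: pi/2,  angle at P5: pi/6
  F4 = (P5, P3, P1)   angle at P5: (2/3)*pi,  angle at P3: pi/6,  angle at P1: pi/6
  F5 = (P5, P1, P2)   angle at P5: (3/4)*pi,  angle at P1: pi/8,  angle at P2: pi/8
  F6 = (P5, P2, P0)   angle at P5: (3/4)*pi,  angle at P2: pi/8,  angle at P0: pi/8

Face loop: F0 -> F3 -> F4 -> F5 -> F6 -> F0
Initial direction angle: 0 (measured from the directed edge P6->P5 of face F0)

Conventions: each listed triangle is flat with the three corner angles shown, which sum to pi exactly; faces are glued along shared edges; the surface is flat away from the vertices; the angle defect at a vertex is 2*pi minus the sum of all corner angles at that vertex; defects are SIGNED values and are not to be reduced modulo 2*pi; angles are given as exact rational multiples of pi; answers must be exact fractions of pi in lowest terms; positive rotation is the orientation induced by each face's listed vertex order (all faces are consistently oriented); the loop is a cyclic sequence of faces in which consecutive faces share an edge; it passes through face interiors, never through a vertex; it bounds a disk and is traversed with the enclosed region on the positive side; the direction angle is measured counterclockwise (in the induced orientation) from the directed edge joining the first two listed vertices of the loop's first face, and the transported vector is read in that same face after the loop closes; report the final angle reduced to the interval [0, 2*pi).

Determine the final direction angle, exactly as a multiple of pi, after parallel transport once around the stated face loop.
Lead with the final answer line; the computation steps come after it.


Answer: final direction angle = (3/2)*pi

enclosed vertex P5: corner angles sum to (5/2)*pi, defect = 2*pi - (5/2)*pi = -pi/2
final direction = starting direction + enclosed defect total, reduced mod 2*pi (induced orientation)
final angle = 0 - pi/2 = (3/2)*pi (mod 2*pi)


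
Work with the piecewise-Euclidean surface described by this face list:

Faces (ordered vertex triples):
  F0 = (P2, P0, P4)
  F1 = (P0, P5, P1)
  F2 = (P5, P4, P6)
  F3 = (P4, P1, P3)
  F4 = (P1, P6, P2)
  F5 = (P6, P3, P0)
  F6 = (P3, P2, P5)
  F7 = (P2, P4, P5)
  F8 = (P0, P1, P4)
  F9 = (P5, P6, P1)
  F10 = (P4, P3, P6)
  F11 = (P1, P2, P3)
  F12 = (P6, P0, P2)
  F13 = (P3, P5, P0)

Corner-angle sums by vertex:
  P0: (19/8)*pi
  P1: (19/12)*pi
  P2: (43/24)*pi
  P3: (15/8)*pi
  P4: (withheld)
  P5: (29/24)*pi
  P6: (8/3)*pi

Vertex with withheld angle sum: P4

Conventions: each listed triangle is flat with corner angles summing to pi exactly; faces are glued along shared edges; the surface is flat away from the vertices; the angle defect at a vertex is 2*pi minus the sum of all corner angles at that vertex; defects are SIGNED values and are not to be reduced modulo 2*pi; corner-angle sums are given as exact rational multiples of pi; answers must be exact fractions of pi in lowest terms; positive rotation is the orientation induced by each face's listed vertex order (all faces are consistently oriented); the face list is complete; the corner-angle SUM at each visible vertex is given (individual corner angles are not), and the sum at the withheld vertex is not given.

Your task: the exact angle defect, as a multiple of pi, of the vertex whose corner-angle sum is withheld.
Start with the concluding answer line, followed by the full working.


Answer: defect(P4) = -pi/2

V = 7, E = 21, F = 14; chi = V - E + F = 0
Gauss-Bonnet: total defect = 2*pi*chi = 0; visible defects sum to pi/2


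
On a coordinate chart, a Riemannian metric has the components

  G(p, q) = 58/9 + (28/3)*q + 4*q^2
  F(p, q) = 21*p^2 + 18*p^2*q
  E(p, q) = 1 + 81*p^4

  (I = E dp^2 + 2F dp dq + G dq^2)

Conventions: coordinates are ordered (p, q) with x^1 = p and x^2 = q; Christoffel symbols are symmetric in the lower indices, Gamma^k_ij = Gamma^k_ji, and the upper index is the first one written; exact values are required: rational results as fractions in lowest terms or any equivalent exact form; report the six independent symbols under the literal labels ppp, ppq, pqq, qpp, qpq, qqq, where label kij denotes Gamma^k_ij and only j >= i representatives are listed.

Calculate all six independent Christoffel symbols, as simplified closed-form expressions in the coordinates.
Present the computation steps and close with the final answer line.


E = 1 + 81*p^4; F = 21*p^2 + 18*p^2*q; G = 58/9 + (28/3)*q + 4*q^2
Gamma^k_ij = (1/2) g^{kl} (d_i g_jl + d_j g_il - d_l g_ij), with g^inv = (1/(EG-F^2)) [[G, -F], [-F, E]]
first partials: E_p = 324*p^3, E_q = 0, F_p = 42*p + 36*p*q, F_q = 18*p^2, G_p = 0, G_q = 28/3 + 8*q
D = EG - F^2 = 58/9 + (28/3)*q + 4*q^2 + 81*p^4
expanded: Gamma^p_pp = (G E_p - 2F F_p + F E_q)/(2D), Gamma^p_pq = (G E_q - F G_p)/(2D), Gamma^p_qq = (2G F_q - G G_p - F G_q)/(2D), Gamma^q_pp = (2E F_p - E E_q - F E_p)/(2D), Gamma^q_pq = (E G_p - F E_q)/(2D), Gamma^q_qq = (E G_q - 2F F_q + F G_p)/(2D); substitute and cancel common factors

Answer: Gamma_ppp = 1458*p^3/(729*p^4 + 36*q^2 + 84*q + 58), Gamma_ppq = 0, Gamma_pqq = 162*p^2/(729*p^4 + 36*q^2 + 84*q + 58), Gamma_qpp = (324*p*q + 378*p)/(729*p^4 + 36*q^2 + 84*q + 58), Gamma_qpq = 0, Gamma_qqq = (36*q + 42)/(729*p^4 + 36*q^2 + 84*q + 58)


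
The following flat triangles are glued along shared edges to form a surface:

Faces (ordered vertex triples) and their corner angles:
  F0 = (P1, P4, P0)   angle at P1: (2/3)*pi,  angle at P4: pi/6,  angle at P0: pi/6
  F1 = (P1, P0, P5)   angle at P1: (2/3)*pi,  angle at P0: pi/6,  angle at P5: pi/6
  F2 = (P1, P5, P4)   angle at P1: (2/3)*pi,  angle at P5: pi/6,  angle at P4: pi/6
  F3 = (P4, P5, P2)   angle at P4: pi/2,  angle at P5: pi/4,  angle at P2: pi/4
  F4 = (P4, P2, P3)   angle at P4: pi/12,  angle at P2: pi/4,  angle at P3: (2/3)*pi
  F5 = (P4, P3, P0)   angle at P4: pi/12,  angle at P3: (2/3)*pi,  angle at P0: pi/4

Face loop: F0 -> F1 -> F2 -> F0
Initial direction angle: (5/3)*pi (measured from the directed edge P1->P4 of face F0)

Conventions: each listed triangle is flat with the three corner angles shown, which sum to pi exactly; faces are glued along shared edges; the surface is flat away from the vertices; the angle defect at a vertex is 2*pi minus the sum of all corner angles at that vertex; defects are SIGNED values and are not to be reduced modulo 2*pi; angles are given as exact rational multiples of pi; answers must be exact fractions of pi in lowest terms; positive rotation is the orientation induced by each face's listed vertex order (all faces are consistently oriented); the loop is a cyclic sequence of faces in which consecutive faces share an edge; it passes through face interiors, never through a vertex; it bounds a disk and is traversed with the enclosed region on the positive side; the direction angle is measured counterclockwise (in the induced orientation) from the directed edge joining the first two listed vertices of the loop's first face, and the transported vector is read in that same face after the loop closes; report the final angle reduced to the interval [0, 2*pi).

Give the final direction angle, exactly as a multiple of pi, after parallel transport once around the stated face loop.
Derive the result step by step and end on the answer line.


enclosed vertex P1: corner angles sum to 2*pi, defect = 2*pi - 2*pi = 0
transport around the loop rotates by the sum of enclosed defects; add to the initial angle mod 2*pi
final angle = (5/3)*pi + 0 = (5/3)*pi (mod 2*pi)

Answer: final direction angle = (5/3)*pi


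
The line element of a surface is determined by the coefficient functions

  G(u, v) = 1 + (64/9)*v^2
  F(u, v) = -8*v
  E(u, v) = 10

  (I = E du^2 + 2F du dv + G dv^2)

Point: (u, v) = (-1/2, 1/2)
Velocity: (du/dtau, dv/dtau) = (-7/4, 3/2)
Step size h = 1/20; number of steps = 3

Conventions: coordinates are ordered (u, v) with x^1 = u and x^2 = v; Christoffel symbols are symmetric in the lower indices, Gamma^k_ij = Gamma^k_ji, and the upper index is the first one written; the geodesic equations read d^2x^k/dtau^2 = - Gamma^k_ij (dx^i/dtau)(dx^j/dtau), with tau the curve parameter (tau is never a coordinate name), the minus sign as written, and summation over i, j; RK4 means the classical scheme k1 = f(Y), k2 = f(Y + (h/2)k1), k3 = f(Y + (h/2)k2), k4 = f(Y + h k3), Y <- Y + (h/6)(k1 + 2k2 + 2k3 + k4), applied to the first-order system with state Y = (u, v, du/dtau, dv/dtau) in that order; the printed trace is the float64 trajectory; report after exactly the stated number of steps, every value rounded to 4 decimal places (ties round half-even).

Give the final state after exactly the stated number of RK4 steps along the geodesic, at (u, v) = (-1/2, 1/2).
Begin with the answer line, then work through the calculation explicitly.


Answer: u = -0.7468, v = 0.7171, du/dtau = -1.5509, dv/dtau = 1.3930

f(Y) = (du/dtau, dv/dtau, -Gamma^u_ij Y'^i Y'^j, -Gamma^v_ij Y'^i Y'^j) with the Gammas evaluated at the stage position; h = 0.050000; intermediate values shown to 6 dp
step 0: u = -0.5000, v = 0.5000, du/dtau = -1.7500, dv/dtau = 1.5000
step 1:
  k1: at (u, v) = (-0.500000, 0.500000), (du/dtau, dv/dtau) = (-1.750000, 1.500000); Gamma_uuu = 0.000000, Gamma_uuv = 0.000000, Gamma_uvv = -0.679245, Gamma_vuu = 0.000000, Gamma_vuv = 0.000000, Gamma_vvv = 0.301887; k1 = (-1.750000, 1.500000, 1.528302, -0.679245)
  k2: at (u, v) = (-0.543750, 0.537500), (du/dtau, dv/dtau) = (-1.711792, 1.483019); Gamma_uuu = 0.000000, Gamma_uuv = 0.000000, Gamma_uvv = -0.663656, Gamma_vuu = 0.000000, Gamma_vuv = 0.000000, Gamma_vvv = 0.317080; k2 = (-1.711792, 1.483019, 1.459608, -0.697368)
  k3: at (u, v) = (-0.542795, 0.537075), (du/dtau, dv/dtau) = (-1.713510, 1.482566); Gamma_uuu = 0.000000, Gamma_uuv = 0.000000, Gamma_uvv = -0.663834, Gamma_vuu = 0.000000, Gamma_vuv = 0.000000, Gamma_vvv = 0.316915; k3 = (-1.713510, 1.482566, 1.459109, -0.696579)
  k4: at (u, v) = (-0.585675, 0.574128), (du/dtau, dv/dtau) = (-1.677045, 1.465171); Gamma_uuu = 0.000000, Gamma_uuv = 0.000000, Gamma_uvv = -0.648089, Gamma_vuu = 0.000000, Gamma_vuv = 0.000000, Gamma_vvv = 0.330743; k4 = (-1.677045, 1.465171, 1.391269, -0.710015)
  Y <- Y + (h/6)(k1 + 2k2 + 2k3 + k4): u = -0.5856, v = 0.5741, du/dtau = -1.6770, dv/dtau = 1.4652
step 2:
  k1: at (u, v) = (-0.585647, 0.574136), (du/dtau, dv/dtau) = (-1.677025, 1.465190); Gamma_uuu = 0.000000, Gamma_uuv = 0.000000, Gamma_uvv = -0.648085, Gamma_vuu = 0.000000, Gamma_vuv = 0.000000, Gamma_vvv = 0.330746; k1 = (-1.677025, 1.465190, 1.391299, -0.710040)
  k2: at (u, v) = (-0.627573, 0.610766), (du/dtau, dv/dtau) = (-1.642243, 1.447439); Gamma_uuu = 0.000000, Gamma_uuv = 0.000000, Gamma_uvv = -0.632276, Gamma_vuu = 0.000000, Gamma_vuv = 0.000000, Gamma_vvv = 0.343265; k2 = (-1.642243, 1.447439, 1.324670, -0.719167)
  k3: at (u, v) = (-0.626703, 0.610322), (du/dtau, dv/dtau) = (-1.643908, 1.447211); Gamma_uuu = 0.000000, Gamma_uuv = 0.000000, Gamma_uvv = -0.632469, Gamma_vuu = 0.000000, Gamma_vuv = 0.000000, Gamma_vvv = 0.343120; k3 = (-1.643908, 1.447211, 1.324656, -0.718637)
  k4: at (u, v) = (-0.667842, 0.646497), (du/dtau, dv/dtau) = (-1.610792, 1.429259); Gamma_uuu = 0.000000, Gamma_uuv = 0.000000, Gamma_uvv = -0.616706, Gamma_vuu = 0.000000, Gamma_vuv = 0.000000, Gamma_vvv = 0.354399; k4 = (-1.610792, 1.429259, 1.259795, -0.723958)
  Y <- Y + (h/6)(k1 + 2k2 + 2k3 + k4): u = -0.6678, v = 0.6465, du/dtau = -1.6108, dv/dtau = 1.4293
step 3:
  k1: at (u, v) = (-0.667815, 0.646501), (du/dtau, dv/dtau) = (-1.610777, 1.429277); Gamma_uuu = 0.000000, Gamma_uuv = 0.000000, Gamma_uvv = -0.616704, Gamma_vuu = 0.000000, Gamma_vuv = 0.000000, Gamma_vvv = 0.354400; k1 = (-1.610777, 1.429277, 1.259824, -0.723979)
  k2: at (u, v) = (-0.708084, 0.682233), (du/dtau, dv/dtau) = (-1.579282, 1.411177); Gamma_uuu = 0.000000, Gamma_uuv = 0.000000, Gamma_uvv = -0.601061, Gamma_vuu = 0.000000, Gamma_vuv = 0.000000, Gamma_vvv = 0.364501; k2 = (-1.579282, 1.411177, 1.196965, -0.725875)
  k3: at (u, v) = (-0.707297, 0.681780), (du/dtau, dv/dtau) = (-1.580853, 1.411130); Gamma_uuu = 0.000000, Gamma_uuv = 0.000000, Gamma_uvv = -0.601259, Gamma_vuu = 0.000000, Gamma_vuv = 0.000000, Gamma_vvv = 0.364379; k3 = (-1.580853, 1.411130, 1.197280, -0.725584)
  k4: at (u, v) = (-0.746857, 0.717057), (du/dtau, dv/dtau) = (-1.550913, 1.392998); Gamma_uuu = 0.000000, Gamma_uuv = 0.000000, Gamma_uvv = -0.585809, Gamma_vuu = 0.000000, Gamma_vuv = 0.000000, Gamma_vvv = 0.373385; k4 = (-1.550913, 1.392998, 1.136729, -0.724533)
  Y <- Y + (h/6)(k1 + 2k2 + 2k3 + k4): u = -0.7468, v = 0.7171, du/dtau = -1.5509, dv/dtau = 1.3930


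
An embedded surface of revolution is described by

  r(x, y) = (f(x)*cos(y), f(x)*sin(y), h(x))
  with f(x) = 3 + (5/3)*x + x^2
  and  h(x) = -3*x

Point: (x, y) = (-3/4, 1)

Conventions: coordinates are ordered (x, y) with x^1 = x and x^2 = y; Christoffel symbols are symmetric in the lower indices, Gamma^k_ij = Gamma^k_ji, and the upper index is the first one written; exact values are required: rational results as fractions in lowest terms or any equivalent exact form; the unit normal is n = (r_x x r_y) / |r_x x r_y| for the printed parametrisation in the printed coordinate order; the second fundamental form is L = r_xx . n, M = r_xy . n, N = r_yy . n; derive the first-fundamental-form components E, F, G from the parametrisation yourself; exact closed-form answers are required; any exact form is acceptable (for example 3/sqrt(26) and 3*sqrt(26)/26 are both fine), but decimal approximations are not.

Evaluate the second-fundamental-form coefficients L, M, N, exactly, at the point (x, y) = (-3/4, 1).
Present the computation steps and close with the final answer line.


f = 37/16, f' = 1/6, f'' = 2, h' = -3, h'' = 0
E = 325/36, F = 0, G = 1369/256; answer radicand W^2 = 325/36
unnormalised second-form numerators: l = 6, m = 0, n = -111/16; L = l/sqrt(325/36), and similarly M = m/sqrt(W^2), N = n/sqrt(W^2)

Answer: L = 36*sqrt(13)/65, M = 0, N = -333*sqrt(13)/520


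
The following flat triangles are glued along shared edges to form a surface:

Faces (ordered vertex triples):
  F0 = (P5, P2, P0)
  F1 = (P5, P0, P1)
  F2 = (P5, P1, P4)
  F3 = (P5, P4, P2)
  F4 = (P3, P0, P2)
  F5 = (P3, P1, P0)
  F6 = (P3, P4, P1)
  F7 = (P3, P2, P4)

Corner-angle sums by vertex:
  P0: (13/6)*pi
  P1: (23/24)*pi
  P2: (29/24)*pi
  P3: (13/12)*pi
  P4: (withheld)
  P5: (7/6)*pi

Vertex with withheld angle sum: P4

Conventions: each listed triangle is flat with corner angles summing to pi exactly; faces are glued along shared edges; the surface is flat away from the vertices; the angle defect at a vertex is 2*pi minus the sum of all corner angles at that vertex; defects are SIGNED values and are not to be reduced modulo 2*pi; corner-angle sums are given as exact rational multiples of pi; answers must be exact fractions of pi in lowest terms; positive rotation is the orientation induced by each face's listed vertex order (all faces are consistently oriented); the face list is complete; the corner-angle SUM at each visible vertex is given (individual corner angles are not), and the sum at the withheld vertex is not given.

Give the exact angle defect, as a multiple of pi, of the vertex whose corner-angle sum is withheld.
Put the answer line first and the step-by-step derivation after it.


Answer: defect(P4) = (7/12)*pi

V = 6, E = 12, F = 8; chi = V - E + F = 2
Gauss-Bonnet: total defect = 2*pi*chi = 4*pi; visible defects sum to (41/12)*pi


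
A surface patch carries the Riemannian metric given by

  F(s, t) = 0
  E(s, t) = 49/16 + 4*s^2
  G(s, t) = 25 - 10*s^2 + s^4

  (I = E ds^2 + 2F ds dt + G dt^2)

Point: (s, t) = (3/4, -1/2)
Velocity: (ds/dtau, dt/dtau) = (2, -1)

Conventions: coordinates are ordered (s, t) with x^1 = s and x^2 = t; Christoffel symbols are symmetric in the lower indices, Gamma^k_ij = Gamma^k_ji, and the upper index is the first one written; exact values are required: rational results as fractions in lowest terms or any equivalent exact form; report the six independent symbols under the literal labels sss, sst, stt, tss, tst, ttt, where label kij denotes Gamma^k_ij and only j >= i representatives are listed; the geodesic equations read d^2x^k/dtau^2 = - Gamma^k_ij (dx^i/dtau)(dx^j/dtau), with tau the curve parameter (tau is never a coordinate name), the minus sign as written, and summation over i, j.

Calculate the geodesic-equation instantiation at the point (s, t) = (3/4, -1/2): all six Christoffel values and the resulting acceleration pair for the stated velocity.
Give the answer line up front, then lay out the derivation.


Answer: Gamma_sss = 48/85, Gamma_sst = 0, Gamma_stt = 213/170, Gamma_tss = 0, Gamma_tst = -24/71, Gamma_ttt = 0; accelerations (d^2s/dtau^2, d^2t/dtau^2) = (-597/170, -96/71)

E = 85/16, F = 0, G = 5041/256 at the point
E_s = 6, E_t = 0, F_s = 0, F_t = 0, G_s = -213/16, G_t = 0
EG - F^2 = 428485/4096;  g^inv = (4096/428485) * [[5041/256, 0], [0, 85/16]]
first-kind symbols [ij,l] = (1/2)(d_i g_jl + d_j g_il - d_l g_ij): [ss,s] = E_s/2 = 3, [ss,t] = F_s - E_t/2 = 0, [st,s] = E_t/2 = 0, [st,t] = G_s/2 = -213/32, [tt,s] = F_t - G_s/2 = 213/32, [tt,t] = G_t/2 = 0
Gamma^s_ij = (G*[ij,s] - F*[ij,t])/(EG - F^2), Gamma^t_ij = (E*[ij,t] - F*[ij,s])/(EG - F^2)
Gamma_sss = 48/85, Gamma_sst = 0, Gamma_stt = 213/170, Gamma_tss = 0, Gamma_tst = -24/71, Gamma_ttt = 0
d^2s/dtau^2 = -(Gamma_sss*(2)^2 + 2*Gamma_sst*(2)*(-1) + Gamma_stt*(-1)^2) = -597/170
d^2t/dtau^2 = -(Gamma_tss*(2)^2 + 2*Gamma_tst*(2)*(-1) + Gamma_ttt*(-1)^2) = -96/71


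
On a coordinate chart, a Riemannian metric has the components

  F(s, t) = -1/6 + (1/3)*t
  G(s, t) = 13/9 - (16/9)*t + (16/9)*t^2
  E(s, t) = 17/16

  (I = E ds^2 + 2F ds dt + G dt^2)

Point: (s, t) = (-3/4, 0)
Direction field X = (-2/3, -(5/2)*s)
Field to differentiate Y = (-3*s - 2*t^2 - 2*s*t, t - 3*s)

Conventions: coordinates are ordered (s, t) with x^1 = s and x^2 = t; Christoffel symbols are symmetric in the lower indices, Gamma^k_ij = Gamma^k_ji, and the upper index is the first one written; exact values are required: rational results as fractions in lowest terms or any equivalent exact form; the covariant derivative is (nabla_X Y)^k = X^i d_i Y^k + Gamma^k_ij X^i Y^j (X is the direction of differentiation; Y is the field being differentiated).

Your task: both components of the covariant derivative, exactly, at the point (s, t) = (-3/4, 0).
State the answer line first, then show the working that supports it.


Answer: (nabla_X Y)^s = 19949/3472, (nabla_X Y)^t = 2407/1736

E = 17/16, F = -1/6, G = 13/9 at the point
E_s = 0, E_t = 0, F_s = 0, F_t = 1/3, G_s = 0, G_t = -16/9
EG - F^2 = 217/144;  g^inv = (144/217) * [[13/9, 1/6], [1/6, 17/16]]
first-kind symbols [ij,l] = (1/2)(d_i g_jl + d_j g_il - d_l g_ij): [ss,s] = E_s/2 = 0, [ss,t] = F_s - E_t/2 = 0, [st,s] = E_t/2 = 0, [st,t] = G_s/2 = 0, [tt,s] = F_t - G_s/2 = 1/3, [tt,t] = G_t/2 = -8/9
Gamma^s_ij = (G*[ij,s] - F*[ij,t])/(EG - F^2), Gamma^t_ij = (E*[ij,t] - F*[ij,s])/(EG - F^2)
Gamma_sss = 0, Gamma_sst = 0, Gamma_stt = 48/217, Gamma_tss = 0, Gamma_tst = 0, Gamma_ttt = -128/217
X = (-2/3, 15/8), Y = (9/4, 9/4) at the point


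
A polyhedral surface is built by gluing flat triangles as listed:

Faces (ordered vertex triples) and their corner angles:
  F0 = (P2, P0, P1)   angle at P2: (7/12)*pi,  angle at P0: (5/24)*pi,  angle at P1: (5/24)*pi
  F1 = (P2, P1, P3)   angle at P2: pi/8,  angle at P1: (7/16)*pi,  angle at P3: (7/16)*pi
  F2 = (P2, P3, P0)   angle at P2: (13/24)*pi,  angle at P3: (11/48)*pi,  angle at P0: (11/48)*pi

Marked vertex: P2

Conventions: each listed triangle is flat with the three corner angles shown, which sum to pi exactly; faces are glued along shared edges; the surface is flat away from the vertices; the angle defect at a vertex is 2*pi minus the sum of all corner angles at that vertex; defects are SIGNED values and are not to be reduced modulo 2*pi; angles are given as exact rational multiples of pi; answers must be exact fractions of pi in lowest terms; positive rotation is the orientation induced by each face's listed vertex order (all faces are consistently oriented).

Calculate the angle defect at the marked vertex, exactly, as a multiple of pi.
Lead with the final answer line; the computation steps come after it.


Answer: defect(P2) = (3/4)*pi

Sum of corner angles at P2: (5/4)*pi
defect = 2*pi - (5/4)*pi


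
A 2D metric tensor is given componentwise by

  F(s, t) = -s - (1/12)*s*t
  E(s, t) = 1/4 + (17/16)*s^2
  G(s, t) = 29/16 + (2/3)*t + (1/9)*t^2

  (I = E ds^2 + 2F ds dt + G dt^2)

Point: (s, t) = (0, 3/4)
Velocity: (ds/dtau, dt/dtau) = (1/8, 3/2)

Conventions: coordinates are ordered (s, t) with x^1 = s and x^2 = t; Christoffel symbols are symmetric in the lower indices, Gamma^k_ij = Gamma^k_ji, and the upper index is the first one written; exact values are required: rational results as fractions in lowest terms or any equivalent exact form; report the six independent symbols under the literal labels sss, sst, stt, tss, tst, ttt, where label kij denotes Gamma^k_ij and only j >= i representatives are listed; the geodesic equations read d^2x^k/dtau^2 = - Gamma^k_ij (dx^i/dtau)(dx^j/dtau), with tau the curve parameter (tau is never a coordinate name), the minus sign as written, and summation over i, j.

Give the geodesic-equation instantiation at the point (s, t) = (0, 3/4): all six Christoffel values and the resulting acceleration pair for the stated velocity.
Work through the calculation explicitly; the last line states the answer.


E = 1/4, F = 0, G = 19/8 at the point
E_s = 0, E_t = 0, F_s = -17/16, F_t = 0, G_s = 0, G_t = 5/6
EG - F^2 = 19/32;  g^inv = (32/19) * [[19/8, 0], [0, 1/4]]
first-kind symbols [ij,l] = (1/2)(d_i g_jl + d_j g_il - d_l g_ij): [ss,s] = E_s/2 = 0, [ss,t] = F_s - E_t/2 = -17/16, [st,s] = E_t/2 = 0, [st,t] = G_s/2 = 0, [tt,s] = F_t - G_s/2 = 0, [tt,t] = G_t/2 = 5/12
Gamma^s_ij = (G*[ij,s] - F*[ij,t])/(EG - F^2), Gamma^t_ij = (E*[ij,t] - F*[ij,s])/(EG - F^2)
Gamma_sss = 0, Gamma_sst = 0, Gamma_stt = 0, Gamma_tss = -17/38, Gamma_tst = 0, Gamma_ttt = 10/57
d^2s/dtau^2 = -(Gamma_sss*(1/8)^2 + 2*Gamma_sst*(1/8)*(3/2) + Gamma_stt*(3/2)^2) = 0
d^2t/dtau^2 = -(Gamma_tss*(1/8)^2 + 2*Gamma_tst*(1/8)*(3/2) + Gamma_ttt*(3/2)^2) = -943/2432

Answer: Gamma_sss = 0, Gamma_sst = 0, Gamma_stt = 0, Gamma_tss = -17/38, Gamma_tst = 0, Gamma_ttt = 10/57; accelerations (d^2s/dtau^2, d^2t/dtau^2) = (0, -943/2432)


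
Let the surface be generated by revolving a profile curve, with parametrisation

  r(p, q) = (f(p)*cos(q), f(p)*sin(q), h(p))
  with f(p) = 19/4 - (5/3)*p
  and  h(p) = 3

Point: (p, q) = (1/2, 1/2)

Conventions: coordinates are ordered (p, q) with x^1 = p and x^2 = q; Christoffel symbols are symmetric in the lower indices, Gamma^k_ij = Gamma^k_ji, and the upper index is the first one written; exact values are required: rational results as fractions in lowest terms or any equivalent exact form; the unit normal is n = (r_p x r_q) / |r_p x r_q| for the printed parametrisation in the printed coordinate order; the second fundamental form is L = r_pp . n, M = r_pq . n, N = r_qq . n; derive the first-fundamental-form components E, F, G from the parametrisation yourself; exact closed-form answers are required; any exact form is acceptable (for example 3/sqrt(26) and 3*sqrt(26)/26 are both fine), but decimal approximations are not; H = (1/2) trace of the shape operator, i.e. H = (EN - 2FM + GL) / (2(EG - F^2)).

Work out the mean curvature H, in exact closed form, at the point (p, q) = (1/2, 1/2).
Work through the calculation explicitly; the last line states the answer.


f = 47/12, f' = -5/3, f'' = 0, h' = 0, h'' = 0
E = 25/9, F = 0, G = 2209/144; answer radicand W^2 = 25/9
unnormalised second-form numerators: l = 0, m = 0, n = 0; L = l/sqrt(25/9), and similarly M = m/sqrt(W^2), N = n/sqrt(W^2)
H = (E*n - 2*F*m + G*l) / (2*(EG - F^2)*sqrt(W^2)); E*n - 2*F*m + G*l = 0, EG - F^2 = 55225/1296, so H = (0)/sqrt(25/9)

Answer: H = 0


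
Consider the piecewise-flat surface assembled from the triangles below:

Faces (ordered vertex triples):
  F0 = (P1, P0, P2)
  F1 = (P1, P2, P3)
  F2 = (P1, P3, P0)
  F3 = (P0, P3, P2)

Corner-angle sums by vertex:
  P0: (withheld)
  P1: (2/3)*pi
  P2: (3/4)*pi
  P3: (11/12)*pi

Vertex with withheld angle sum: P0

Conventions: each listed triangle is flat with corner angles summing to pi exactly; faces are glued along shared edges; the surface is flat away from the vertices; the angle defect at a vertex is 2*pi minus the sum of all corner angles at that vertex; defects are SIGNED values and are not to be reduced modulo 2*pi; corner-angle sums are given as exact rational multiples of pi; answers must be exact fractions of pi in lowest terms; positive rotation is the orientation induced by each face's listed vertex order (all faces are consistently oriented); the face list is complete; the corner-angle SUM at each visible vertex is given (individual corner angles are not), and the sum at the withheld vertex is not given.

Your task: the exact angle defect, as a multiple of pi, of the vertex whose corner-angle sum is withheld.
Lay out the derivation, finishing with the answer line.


V = 4, E = 6, F = 4; chi = V - E + F = 2
Gauss-Bonnet: total defect = 2*pi*chi = 4*pi; visible defects sum to (11/3)*pi

Answer: defect(P0) = pi/3


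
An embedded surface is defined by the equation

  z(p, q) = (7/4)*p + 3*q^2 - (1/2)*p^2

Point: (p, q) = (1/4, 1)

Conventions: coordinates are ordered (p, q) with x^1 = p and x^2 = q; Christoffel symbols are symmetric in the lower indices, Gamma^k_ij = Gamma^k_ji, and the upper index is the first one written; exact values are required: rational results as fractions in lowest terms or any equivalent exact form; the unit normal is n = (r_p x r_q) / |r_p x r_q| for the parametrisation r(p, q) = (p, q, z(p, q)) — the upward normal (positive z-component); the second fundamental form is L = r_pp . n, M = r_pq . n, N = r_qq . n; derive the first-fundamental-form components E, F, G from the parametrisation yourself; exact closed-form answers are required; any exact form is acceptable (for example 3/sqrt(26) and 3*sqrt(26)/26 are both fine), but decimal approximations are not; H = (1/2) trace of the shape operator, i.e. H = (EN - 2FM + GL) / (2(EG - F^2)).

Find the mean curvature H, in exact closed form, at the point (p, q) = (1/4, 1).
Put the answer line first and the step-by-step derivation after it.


Answer: H = -70*sqrt(157)/24649

z_p = 3/2, z_q = 6, z_pp = -1, z_pq = 0, z_qq = 6
E = 13/4, F = 9, G = 37; answer radicand W^2 = 157/4
unnormalised second-form numerators: l = -1, m = 0, n = 6; L = l/sqrt(157/4), and similarly M = m/sqrt(W^2), N = n/sqrt(W^2)
H = (E*n - 2*F*m + G*l) / (2*(EG - F^2)*sqrt(W^2)); E*n - 2*F*m + G*l = -35/2, EG - F^2 = 157/4, so H = (-35/157)/sqrt(157/4)


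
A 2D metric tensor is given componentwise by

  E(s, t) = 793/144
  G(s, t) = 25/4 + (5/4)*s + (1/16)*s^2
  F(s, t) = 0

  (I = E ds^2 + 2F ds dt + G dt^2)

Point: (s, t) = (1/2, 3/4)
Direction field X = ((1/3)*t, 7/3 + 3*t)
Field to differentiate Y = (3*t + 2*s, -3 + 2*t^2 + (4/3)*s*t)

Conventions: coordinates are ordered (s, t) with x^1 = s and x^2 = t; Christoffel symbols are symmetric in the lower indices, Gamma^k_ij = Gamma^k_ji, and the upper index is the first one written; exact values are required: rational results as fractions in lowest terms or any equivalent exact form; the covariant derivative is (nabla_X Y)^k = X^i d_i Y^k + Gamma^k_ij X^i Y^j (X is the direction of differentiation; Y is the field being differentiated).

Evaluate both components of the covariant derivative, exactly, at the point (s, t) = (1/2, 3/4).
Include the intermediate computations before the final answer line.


E = 793/144, F = 0, G = 441/64 at the point
E_s = 0, E_t = 0, F_s = 0, F_t = 0, G_s = 21/16, G_t = 0
EG - F^2 = 38857/1024;  g^inv = (1024/38857) * [[441/64, 0], [0, 793/144]]
first-kind symbols [ij,l] = (1/2)(d_i g_jl + d_j g_il - d_l g_ij): [ss,s] = E_s/2 = 0, [ss,t] = F_s - E_t/2 = 0, [st,s] = E_t/2 = 0, [st,t] = G_s/2 = 21/32, [tt,s] = F_t - G_s/2 = -21/32, [tt,t] = G_t/2 = 0
Gamma^s_ij = (G*[ij,s] - F*[ij,t])/(EG - F^2), Gamma^t_ij = (E*[ij,t] - F*[ij,s])/(EG - F^2)
Gamma_sss = 0, Gamma_sst = 0, Gamma_stt = -189/1586, Gamma_tss = 0, Gamma_tst = 2/21, Gamma_ttt = 0
X = (1/4, 55/12), Y = (13/4, -11/8) at the point

Answer: (nabla_X Y)^s = 761331/50752, (nabla_X Y)^t = 18589/1008
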